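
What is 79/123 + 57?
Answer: 7090/123 ≈ 57.642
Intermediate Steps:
79/123 + 57 = 7090/123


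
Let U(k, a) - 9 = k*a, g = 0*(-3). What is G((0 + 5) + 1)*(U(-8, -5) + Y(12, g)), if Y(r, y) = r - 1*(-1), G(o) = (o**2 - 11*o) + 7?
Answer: -1426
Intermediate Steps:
g = 0
U(k, a) = 9 + a*k (U(k, a) = 9 + k*a = 9 + a*k)
G(o) = 7 + o**2 - 11*o
Y(r, y) = 1 + r (Y(r, y) = r + 1 = 1 + r)
G((0 + 5) + 1)*(U(-8, -5) + Y(12, g)) = (7 + ((0 + 5) + 1)**2 - 11*((0 + 5) + 1))*((9 - 5*(-8)) + (1 + 12)) = (7 + (5 + 1)**2 - 11*(5 + 1))*((9 + 40) + 13) = (7 + 6**2 - 11*6)*(49 + 13) = (7 + 36 - 66)*62 = -23*62 = -1426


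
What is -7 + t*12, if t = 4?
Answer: 41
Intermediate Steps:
-7 + t*12 = -7 + 4*12 = -7 + 48 = 41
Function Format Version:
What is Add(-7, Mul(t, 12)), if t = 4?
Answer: 41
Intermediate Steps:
Add(-7, Mul(t, 12)) = Add(-7, Mul(4, 12)) = Add(-7, 48) = 41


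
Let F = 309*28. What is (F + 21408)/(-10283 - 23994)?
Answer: -30060/34277 ≈ -0.87697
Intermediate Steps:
F = 8652
(F + 21408)/(-10283 - 23994) = (8652 + 21408)/(-10283 - 23994) = 30060/(-34277) = 30060*(-1/34277) = -30060/34277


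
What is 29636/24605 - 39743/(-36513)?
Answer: 2059975783/898402365 ≈ 2.2929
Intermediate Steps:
29636/24605 - 39743/(-36513) = 29636*(1/24605) - 39743*(-1/36513) = 29636/24605 + 39743/36513 = 2059975783/898402365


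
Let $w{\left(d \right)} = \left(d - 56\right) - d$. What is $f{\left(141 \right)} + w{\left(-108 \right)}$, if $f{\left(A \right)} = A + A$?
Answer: $226$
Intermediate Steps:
$w{\left(d \right)} = -56$ ($w{\left(d \right)} = \left(d - 56\right) - d = \left(-56 + d\right) - d = -56$)
$f{\left(A \right)} = 2 A$
$f{\left(141 \right)} + w{\left(-108 \right)} = 2 \cdot 141 - 56 = 282 - 56 = 226$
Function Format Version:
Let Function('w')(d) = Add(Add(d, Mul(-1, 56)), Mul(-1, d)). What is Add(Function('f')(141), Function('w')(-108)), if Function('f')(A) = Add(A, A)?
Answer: 226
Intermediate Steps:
Function('w')(d) = -56 (Function('w')(d) = Add(Add(d, -56), Mul(-1, d)) = Add(Add(-56, d), Mul(-1, d)) = -56)
Function('f')(A) = Mul(2, A)
Add(Function('f')(141), Function('w')(-108)) = Add(Mul(2, 141), -56) = Add(282, -56) = 226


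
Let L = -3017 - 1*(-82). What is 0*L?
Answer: 0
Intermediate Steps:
L = -2935 (L = -3017 + 82 = -2935)
0*L = 0*(-2935) = 0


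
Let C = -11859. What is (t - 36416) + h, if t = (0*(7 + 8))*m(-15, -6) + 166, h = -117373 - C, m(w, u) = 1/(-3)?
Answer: -141764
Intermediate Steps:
m(w, u) = -⅓
h = -105514 (h = -117373 - 1*(-11859) = -117373 + 11859 = -105514)
t = 166 (t = (0*(7 + 8))*(-⅓) + 166 = (0*15)*(-⅓) + 166 = 0*(-⅓) + 166 = 0 + 166 = 166)
(t - 36416) + h = (166 - 36416) - 105514 = -36250 - 105514 = -141764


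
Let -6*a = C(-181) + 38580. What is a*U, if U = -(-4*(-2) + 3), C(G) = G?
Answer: 422389/6 ≈ 70398.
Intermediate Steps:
a = -38399/6 (a = -(-181 + 38580)/6 = -⅙*38399 = -38399/6 ≈ -6399.8)
U = -11 (U = -(8 + 3) = -1*11 = -11)
a*U = -38399/6*(-11) = 422389/6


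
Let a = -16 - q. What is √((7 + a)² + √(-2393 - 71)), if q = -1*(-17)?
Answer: 2*√(169 + I*√154) ≈ 26.017 + 0.95395*I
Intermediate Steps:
q = 17
a = -33 (a = -16 - 1*17 = -16 - 17 = -33)
√((7 + a)² + √(-2393 - 71)) = √((7 - 33)² + √(-2393 - 71)) = √((-26)² + √(-2464)) = √(676 + 4*I*√154)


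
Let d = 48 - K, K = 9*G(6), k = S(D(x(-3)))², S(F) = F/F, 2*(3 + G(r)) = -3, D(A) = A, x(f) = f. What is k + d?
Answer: 179/2 ≈ 89.500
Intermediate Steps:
G(r) = -9/2 (G(r) = -3 + (½)*(-3) = -3 - 3/2 = -9/2)
S(F) = 1
k = 1 (k = 1² = 1)
K = -81/2 (K = 9*(-9/2) = -81/2 ≈ -40.500)
d = 177/2 (d = 48 - 1*(-81/2) = 48 + 81/2 = 177/2 ≈ 88.500)
k + d = 1 + 177/2 = 179/2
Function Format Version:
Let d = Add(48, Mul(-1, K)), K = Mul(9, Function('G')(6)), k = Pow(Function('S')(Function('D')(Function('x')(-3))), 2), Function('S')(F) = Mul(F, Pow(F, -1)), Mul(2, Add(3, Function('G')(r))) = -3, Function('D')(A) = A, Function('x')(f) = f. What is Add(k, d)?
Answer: Rational(179, 2) ≈ 89.500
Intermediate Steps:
Function('G')(r) = Rational(-9, 2) (Function('G')(r) = Add(-3, Mul(Rational(1, 2), -3)) = Add(-3, Rational(-3, 2)) = Rational(-9, 2))
Function('S')(F) = 1
k = 1 (k = Pow(1, 2) = 1)
K = Rational(-81, 2) (K = Mul(9, Rational(-9, 2)) = Rational(-81, 2) ≈ -40.500)
d = Rational(177, 2) (d = Add(48, Mul(-1, Rational(-81, 2))) = Add(48, Rational(81, 2)) = Rational(177, 2) ≈ 88.500)
Add(k, d) = Add(1, Rational(177, 2)) = Rational(179, 2)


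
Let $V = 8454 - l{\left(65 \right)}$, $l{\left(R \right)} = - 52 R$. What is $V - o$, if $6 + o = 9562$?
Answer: $2278$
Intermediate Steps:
$o = 9556$ ($o = -6 + 9562 = 9556$)
$V = 11834$ ($V = 8454 - \left(-52\right) 65 = 8454 - -3380 = 8454 + 3380 = 11834$)
$V - o = 11834 - 9556 = 2278$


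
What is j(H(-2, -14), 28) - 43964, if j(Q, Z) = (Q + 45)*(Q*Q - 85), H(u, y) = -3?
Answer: -47156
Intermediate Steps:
j(Q, Z) = (-85 + Q**2)*(45 + Q) (j(Q, Z) = (45 + Q)*(Q**2 - 85) = (45 + Q)*(-85 + Q**2) = (-85 + Q**2)*(45 + Q))
j(H(-2, -14), 28) - 43964 = (-3825 + (-3)**3 - 85*(-3) + 45*(-3)**2) - 43964 = (-3825 - 27 + 255 + 45*9) - 43964 = (-3825 - 27 + 255 + 405) - 43964 = -3192 - 43964 = -47156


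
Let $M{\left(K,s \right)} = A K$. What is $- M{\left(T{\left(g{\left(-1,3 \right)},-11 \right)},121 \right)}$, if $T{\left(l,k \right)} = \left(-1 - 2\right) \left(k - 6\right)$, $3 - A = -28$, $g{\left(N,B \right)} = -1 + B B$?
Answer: $-1581$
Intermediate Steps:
$g{\left(N,B \right)} = -1 + B^{2}$
$A = 31$ ($A = 3 - -28 = 3 + 28 = 31$)
$T{\left(l,k \right)} = 18 - 3 k$ ($T{\left(l,k \right)} = - 3 \left(k - 6\right) = - 3 \left(-6 + k\right) = 18 - 3 k$)
$M{\left(K,s \right)} = 31 K$
$- M{\left(T{\left(g{\left(-1,3 \right)},-11 \right)},121 \right)} = - 31 \left(18 - -33\right) = - 31 \left(18 + 33\right) = - 31 \cdot 51 = \left(-1\right) 1581 = -1581$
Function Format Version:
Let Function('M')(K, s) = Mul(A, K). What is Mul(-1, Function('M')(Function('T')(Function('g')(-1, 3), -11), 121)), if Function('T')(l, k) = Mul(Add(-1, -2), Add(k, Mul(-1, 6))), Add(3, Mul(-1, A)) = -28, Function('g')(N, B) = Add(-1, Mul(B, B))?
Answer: -1581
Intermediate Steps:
Function('g')(N, B) = Add(-1, Pow(B, 2))
A = 31 (A = Add(3, Mul(-1, -28)) = Add(3, 28) = 31)
Function('T')(l, k) = Add(18, Mul(-3, k)) (Function('T')(l, k) = Mul(-3, Add(k, -6)) = Mul(-3, Add(-6, k)) = Add(18, Mul(-3, k)))
Function('M')(K, s) = Mul(31, K)
Mul(-1, Function('M')(Function('T')(Function('g')(-1, 3), -11), 121)) = Mul(-1, Mul(31, Add(18, Mul(-3, -11)))) = Mul(-1, Mul(31, Add(18, 33))) = Mul(-1, Mul(31, 51)) = Mul(-1, 1581) = -1581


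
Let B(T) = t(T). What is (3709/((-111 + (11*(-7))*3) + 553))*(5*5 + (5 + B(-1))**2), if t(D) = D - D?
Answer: 185450/211 ≈ 878.91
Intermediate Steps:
t(D) = 0
B(T) = 0
(3709/((-111 + (11*(-7))*3) + 553))*(5*5 + (5 + B(-1))**2) = (3709/((-111 + (11*(-7))*3) + 553))*(5*5 + (5 + 0)**2) = (3709/((-111 - 77*3) + 553))*(25 + 5**2) = (3709/((-111 - 231) + 553))*(25 + 25) = (3709/(-342 + 553))*50 = (3709/211)*50 = 185450/211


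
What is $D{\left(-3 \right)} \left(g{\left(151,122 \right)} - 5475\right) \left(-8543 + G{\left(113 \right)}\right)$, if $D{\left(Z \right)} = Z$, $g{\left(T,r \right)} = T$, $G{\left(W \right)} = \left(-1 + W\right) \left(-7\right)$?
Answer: $-148970844$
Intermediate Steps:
$G{\left(W \right)} = 7 - 7 W$
$D{\left(-3 \right)} \left(g{\left(151,122 \right)} - 5475\right) \left(-8543 + G{\left(113 \right)}\right) = - 3 \left(151 - 5475\right) \left(-8543 + \left(7 - 791\right)\right) = - 3 \left(- 5324 \left(-8543 + \left(7 - 791\right)\right)\right) = - 3 \left(- 5324 \left(-8543 - 784\right)\right) = - 3 \left(\left(-5324\right) \left(-9327\right)\right) = \left(-3\right) 49656948 = -148970844$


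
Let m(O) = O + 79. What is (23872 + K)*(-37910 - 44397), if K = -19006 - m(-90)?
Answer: -401411239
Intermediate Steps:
m(O) = 79 + O
K = -18995 (K = -19006 - (79 - 90) = -19006 - 1*(-11) = -19006 + 11 = -18995)
(23872 + K)*(-37910 - 44397) = (23872 - 18995)*(-37910 - 44397) = 4877*(-82307) = -401411239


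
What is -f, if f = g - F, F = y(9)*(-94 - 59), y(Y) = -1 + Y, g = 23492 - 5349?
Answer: -19367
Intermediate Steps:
g = 18143
F = -1224 (F = (-1 + 9)*(-94 - 59) = 8*(-153) = -1224)
f = 19367 (f = 18143 - 1*(-1224) = 18143 + 1224 = 19367)
-f = -1*19367 = -19367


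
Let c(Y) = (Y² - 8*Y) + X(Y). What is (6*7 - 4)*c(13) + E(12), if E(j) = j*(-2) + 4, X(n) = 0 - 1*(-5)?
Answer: 2640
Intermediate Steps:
X(n) = 5 (X(n) = 0 + 5 = 5)
E(j) = 4 - 2*j (E(j) = -2*j + 4 = 4 - 2*j)
c(Y) = 5 + Y² - 8*Y (c(Y) = (Y² - 8*Y) + 5 = 5 + Y² - 8*Y)
(6*7 - 4)*c(13) + E(12) = (6*7 - 4)*(5 + 13² - 8*13) + (4 - 2*12) = (42 - 4)*(5 + 169 - 104) + (4 - 24) = 38*70 - 20 = 2660 - 20 = 2640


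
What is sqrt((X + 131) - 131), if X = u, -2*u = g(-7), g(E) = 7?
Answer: I*sqrt(14)/2 ≈ 1.8708*I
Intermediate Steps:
u = -7/2 (u = -1/2*7 = -7/2 ≈ -3.5000)
X = -7/2 ≈ -3.5000
sqrt((X + 131) - 131) = sqrt((-7/2 + 131) - 131) = sqrt(255/2 - 131) = sqrt(-7/2) = I*sqrt(14)/2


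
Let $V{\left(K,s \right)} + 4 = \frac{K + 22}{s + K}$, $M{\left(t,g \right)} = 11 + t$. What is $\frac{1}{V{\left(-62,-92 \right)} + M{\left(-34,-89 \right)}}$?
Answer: $- \frac{77}{2059} \approx -0.037397$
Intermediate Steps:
$V{\left(K,s \right)} = -4 + \frac{22 + K}{K + s}$ ($V{\left(K,s \right)} = -4 + \frac{K + 22}{s + K} = -4 + \frac{22 + K}{K + s}$)
$\frac{1}{V{\left(-62,-92 \right)} + M{\left(-34,-89 \right)}} = \frac{1}{\frac{22 - -368 - -186}{-62 - 92} + \left(11 - 34\right)} = \frac{1}{\frac{22 + 368 + 186}{-154} - 23} = \frac{1}{\left(- \frac{1}{154}\right) 576 - 23} = \frac{1}{- \frac{288}{77} - 23} = \frac{1}{- \frac{2059}{77}} = - \frac{77}{2059}$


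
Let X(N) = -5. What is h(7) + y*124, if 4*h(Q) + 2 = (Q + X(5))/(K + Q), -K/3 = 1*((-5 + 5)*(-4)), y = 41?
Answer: 35585/7 ≈ 5083.6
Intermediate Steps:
K = 0 (K = -3*(-5 + 5)*(-4) = -3*0*(-4) = -3*0 = 0)
h(Q) = -½ + (-5 + Q)/(4*Q) (h(Q) = -½ + ((Q - 5)/(0 + Q))/4 = -½ + ((-5 + Q)/Q)/4 = -½ + (-5 + Q)/(4*Q))
h(7) + y*124 = (¼)*(-5 - 1*7)/7 + 41*124 = (¼)*(⅐)*(-5 - 7) + 5084 = (¼)*(⅐)*(-12) + 5084 = -3/7 + 5084 = 35585/7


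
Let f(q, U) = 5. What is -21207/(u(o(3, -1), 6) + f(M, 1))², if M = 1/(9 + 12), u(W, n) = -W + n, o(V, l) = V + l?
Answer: -7069/27 ≈ -261.81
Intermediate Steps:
u(W, n) = n - W
M = 1/21 ≈ 0.047619
-21207/(u(o(3, -1), 6) + f(M, 1))² = -21207/((6 - (3 - 1)) + 5)² = -21207/((6 - 1*2) + 5)² = -21207/((6 - 2) + 5)² = -21207/(4 + 5)² = -21207/(9²) = -21207/81 = -21207*1/81 = -7069/27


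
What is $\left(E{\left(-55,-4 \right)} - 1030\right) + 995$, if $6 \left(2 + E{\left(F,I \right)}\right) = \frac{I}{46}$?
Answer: $- \frac{2554}{69} \approx -37.014$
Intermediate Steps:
$E{\left(F,I \right)} = -2 + \frac{I}{276}$ ($E{\left(F,I \right)} = -2 + \frac{I \frac{1}{46}}{6} = -2 + \frac{\frac{1}{46} I}{6} = -2 + \frac{I}{276}$)
$\left(E{\left(-55,-4 \right)} - 1030\right) + 995 = \left(\left(-2 + \frac{1}{276} \left(-4\right)\right) - 1030\right) + 995 = \left(\left(-2 - \frac{1}{69}\right) - 1030\right) + 995 = \left(- \frac{139}{69} - 1030\right) + 995 = - \frac{71209}{69} + 995 = - \frac{2554}{69}$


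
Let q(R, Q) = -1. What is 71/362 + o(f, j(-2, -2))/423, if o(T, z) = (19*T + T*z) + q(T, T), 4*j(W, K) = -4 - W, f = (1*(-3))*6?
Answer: -90875/153126 ≈ -0.59347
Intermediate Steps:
f = -18 (f = -3*6 = -18)
j(W, K) = -1 - W/4 (j(W, K) = (-4 - W)/4 = -1 - W/4)
o(T, z) = -1 + 19*T + T*z (o(T, z) = (19*T + T*z) - 1 = -1 + 19*T + T*z)
71/362 + o(f, j(-2, -2))/423 = 71/362 + (-1 + 19*(-18) - 18*(-1 - 1/4*(-2)))/423 = 71*(1/362) + (-1 - 342 - 18*(-1 + 1/2))*(1/423) = 71/362 + (-1 - 342 - 18*(-1/2))*(1/423) = 71/362 + (-1 - 342 + 9)*(1/423) = 71/362 - 334*1/423 = 71/362 - 334/423 = -90875/153126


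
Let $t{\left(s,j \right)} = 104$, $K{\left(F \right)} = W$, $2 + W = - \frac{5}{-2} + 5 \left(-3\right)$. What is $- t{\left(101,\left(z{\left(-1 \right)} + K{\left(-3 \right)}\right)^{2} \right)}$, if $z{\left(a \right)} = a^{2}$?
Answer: $-104$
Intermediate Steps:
$W = - \frac{29}{2}$ ($W = -2 + \left(- \frac{5}{-2} + 5 \left(-3\right)\right) = -2 - \frac{25}{2} = - \frac{29}{2} \approx -14.5$)
$K{\left(F \right)} = - \frac{29}{2}$
$- t{\left(101,\left(z{\left(-1 \right)} + K{\left(-3 \right)}\right)^{2} \right)} = \left(-1\right) 104 = -104$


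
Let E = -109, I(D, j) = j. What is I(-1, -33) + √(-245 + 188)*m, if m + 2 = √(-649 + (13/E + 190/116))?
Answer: -33 - I*√57*(12644 - I*√25878329394)/6322 ≈ -225.11 - 15.1*I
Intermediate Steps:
m = -2 + I*√25878329394/6322 (m = -2 + √(-649 + (13/(-109) + 190/116)) = -2 + √(-649 + (13*(-1/109) + 190*(1/116))) = -2 + √(-649 + (-13/109 + 95/58)) = -2 + √(-649 + 9601/6322) = -2 + √(-4093377/6322) = -2 + I*√25878329394/6322 ≈ -2.0 + 25.446*I)
I(-1, -33) + √(-245 + 188)*m = -33 + √(-245 + 188)*(-2 + I*√25878329394/6322) = -33 + √(-57)*(-2 + I*√25878329394/6322) = -33 + (I*√57)*(-2 + I*√25878329394/6322) = -33 + I*√57*(-2 + I*√25878329394/6322)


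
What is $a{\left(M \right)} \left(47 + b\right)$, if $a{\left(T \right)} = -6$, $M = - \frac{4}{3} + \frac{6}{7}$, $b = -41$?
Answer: $-36$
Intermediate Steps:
$M = - \frac{10}{21}$ ($M = \left(-4\right) \frac{1}{3} + 6 \cdot \frac{1}{7} = - \frac{4}{3} + \frac{6}{7} = - \frac{10}{21} \approx -0.47619$)
$a{\left(M \right)} \left(47 + b\right) = - 6 \left(47 - 41\right) = \left(-6\right) 6 = -36$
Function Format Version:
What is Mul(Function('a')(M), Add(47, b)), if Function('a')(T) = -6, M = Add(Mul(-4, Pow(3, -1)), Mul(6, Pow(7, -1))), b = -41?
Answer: -36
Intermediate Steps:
M = Rational(-10, 21) (M = Add(Mul(-4, Rational(1, 3)), Mul(6, Rational(1, 7))) = Add(Rational(-4, 3), Rational(6, 7)) = Rational(-10, 21) ≈ -0.47619)
Mul(Function('a')(M), Add(47, b)) = Mul(-6, Add(47, -41)) = Mul(-6, 6) = -36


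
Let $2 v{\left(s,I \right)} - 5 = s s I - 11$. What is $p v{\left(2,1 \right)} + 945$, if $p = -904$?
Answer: $1849$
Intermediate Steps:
$v{\left(s,I \right)} = -3 + \frac{I s^{2}}{2}$ ($v{\left(s,I \right)} = \frac{5}{2} + \frac{s s I - 11}{2} = \frac{5}{2} + \frac{s^{2} I - 11}{2} = \frac{5}{2} + \frac{I s^{2} - 11}{2} = \frac{5}{2} + \frac{-11 + I s^{2}}{2} = \frac{5}{2} + \left(- \frac{11}{2} + \frac{I s^{2}}{2}\right) = -3 + \frac{I s^{2}}{2}$)
$p v{\left(2,1 \right)} + 945 = - 904 \left(-3 + \frac{1}{2} \cdot 1 \cdot 2^{2}\right) + 945 = - 904 \left(-3 + \frac{1}{2} \cdot 1 \cdot 4\right) + 945 = - 904 \left(-3 + 2\right) + 945 = \left(-904\right) \left(-1\right) + 945 = 904 + 945 = 1849$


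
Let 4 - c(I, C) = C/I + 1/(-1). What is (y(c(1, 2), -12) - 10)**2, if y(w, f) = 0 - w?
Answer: 169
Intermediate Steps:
c(I, C) = 5 - C/I (c(I, C) = 4 - (C/I + 1/(-1)) = 4 - (C/I + 1*(-1)) = 4 - (C/I - 1) = 4 - (-1 + C/I) = 4 + (1 - C/I) = 5 - C/I)
y(w, f) = -w
(y(c(1, 2), -12) - 10)**2 = (-(5 - 1*2/1) - 10)**2 = (-(5 - 1*2*1) - 10)**2 = (-(5 - 2) - 10)**2 = (-1*3 - 10)**2 = (-3 - 10)**2 = (-13)**2 = 169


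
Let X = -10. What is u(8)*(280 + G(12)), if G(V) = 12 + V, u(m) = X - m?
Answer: -5472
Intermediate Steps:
u(m) = -10 - m
u(8)*(280 + G(12)) = (-10 - 1*8)*(280 + (12 + 12)) = (-10 - 8)*(280 + 24) = -18*304 = -5472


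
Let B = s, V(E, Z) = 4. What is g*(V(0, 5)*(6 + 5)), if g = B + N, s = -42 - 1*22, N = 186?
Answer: 5368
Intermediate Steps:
s = -64 (s = -42 - 22 = -64)
B = -64
g = 122 (g = -64 + 186 = 122)
g*(V(0, 5)*(6 + 5)) = 122*(4*(6 + 5)) = 122*(4*11) = 122*44 = 5368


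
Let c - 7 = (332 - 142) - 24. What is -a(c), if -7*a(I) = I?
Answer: 173/7 ≈ 24.714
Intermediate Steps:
c = 173 (c = 7 + ((332 - 142) - 24) = 7 + (190 - 24) = 7 + 166 = 173)
a(I) = -I/7
-a(c) = -(-1)*173/7 = -1*(-173/7) = 173/7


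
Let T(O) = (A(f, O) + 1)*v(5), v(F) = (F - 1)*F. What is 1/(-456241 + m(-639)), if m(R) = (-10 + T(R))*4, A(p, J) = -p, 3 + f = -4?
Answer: -1/455641 ≈ -2.1947e-6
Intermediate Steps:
f = -7 (f = -3 - 4 = -7)
v(F) = F*(-1 + F) (v(F) = (-1 + F)*F = F*(-1 + F))
T(O) = 160 (T(O) = (-1*(-7) + 1)*(5*(-1 + 5)) = (7 + 1)*(5*4) = 8*20 = 160)
m(R) = 600 (m(R) = (-10 + 160)*4 = 150*4 = 600)
1/(-456241 + m(-639)) = 1/(-456241 + 600) = 1/(-455641) = -1/455641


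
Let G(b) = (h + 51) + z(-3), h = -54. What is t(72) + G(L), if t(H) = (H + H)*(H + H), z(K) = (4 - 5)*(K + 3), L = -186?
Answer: 20733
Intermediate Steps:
z(K) = -3 - K (z(K) = -(3 + K) = -3 - K)
G(b) = -3 (G(b) = (-54 + 51) + (-3 - 1*(-3)) = -3 + (-3 + 3) = -3 + 0 = -3)
t(H) = 4*H**2 (t(H) = (2*H)*(2*H) = 4*H**2)
t(72) + G(L) = 4*72**2 - 3 = 4*5184 - 3 = 20736 - 3 = 20733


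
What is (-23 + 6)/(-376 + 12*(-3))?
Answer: 17/412 ≈ 0.041262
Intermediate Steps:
(-23 + 6)/(-376 + 12*(-3)) = -17/(-376 - 36) = -17/(-412) = -17*(-1/412) = 17/412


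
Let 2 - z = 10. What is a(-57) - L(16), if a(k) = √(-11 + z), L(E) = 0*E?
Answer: I*√19 ≈ 4.3589*I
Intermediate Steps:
z = -8 (z = 2 - 1*10 = 2 - 10 = -8)
L(E) = 0
a(k) = I*√19 (a(k) = √(-11 - 8) = √(-19) = I*√19)
a(-57) - L(16) = I*√19 - 1*0 = I*√19 + 0 = I*√19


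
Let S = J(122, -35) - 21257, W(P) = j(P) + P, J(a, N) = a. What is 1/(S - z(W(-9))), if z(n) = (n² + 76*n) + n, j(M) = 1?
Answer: -1/20583 ≈ -4.8584e-5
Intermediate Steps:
W(P) = 1 + P
S = -21135 (S = 122 - 21257 = -21135)
z(n) = n² + 77*n
1/(S - z(W(-9))) = 1/(-21135 - (1 - 9)*(77 + (1 - 9))) = 1/(-21135 - (-8)*(77 - 8)) = 1/(-21135 - (-8)*69) = 1/(-21135 - 1*(-552)) = 1/(-21135 + 552) = 1/(-20583) = -1/20583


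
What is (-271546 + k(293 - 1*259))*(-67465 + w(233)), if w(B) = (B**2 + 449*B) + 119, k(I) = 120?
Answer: -24851764560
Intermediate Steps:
w(B) = 119 + B**2 + 449*B
(-271546 + k(293 - 1*259))*(-67465 + w(233)) = (-271546 + 120)*(-67465 + (119 + 233**2 + 449*233)) = -271426*(-67465 + (119 + 54289 + 104617)) = -271426*(-67465 + 159025) = -271426*91560 = -24851764560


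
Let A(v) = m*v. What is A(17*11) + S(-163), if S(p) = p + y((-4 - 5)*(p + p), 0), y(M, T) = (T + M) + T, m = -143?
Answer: -23970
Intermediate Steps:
y(M, T) = M + 2*T (y(M, T) = (M + T) + T = M + 2*T)
S(p) = -17*p (S(p) = p + ((-4 - 5)*(p + p) + 2*0) = p + (-18*p + 0) = p - 18*p = -17*p)
A(v) = -143*v
A(17*11) + S(-163) = -2431*11 - 17*(-163) = -143*187 + 2771 = -26741 + 2771 = -23970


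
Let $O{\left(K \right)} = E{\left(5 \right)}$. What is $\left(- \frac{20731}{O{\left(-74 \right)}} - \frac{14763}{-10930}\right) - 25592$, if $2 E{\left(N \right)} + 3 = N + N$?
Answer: $- \frac{2411120239}{76510} \approx -31514.0$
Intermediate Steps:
$E{\left(N \right)} = - \frac{3}{2} + N$ ($E{\left(N \right)} = - \frac{3}{2} + \frac{N + N}{2} = - \frac{3}{2} + \frac{2 N}{2} = - \frac{3}{2} + N$)
$O{\left(K \right)} = \frac{7}{2}$ ($O{\left(K \right)} = - \frac{3}{2} + 5 = \frac{7}{2}$)
$\left(- \frac{20731}{O{\left(-74 \right)}} - \frac{14763}{-10930}\right) - 25592 = \left(- \frac{20731}{\frac{7}{2}} - \frac{14763}{-10930}\right) - 25592 = \left(\left(-20731\right) \frac{2}{7} - - \frac{14763}{10930}\right) - 25592 = \left(- \frac{41462}{7} + \frac{14763}{10930}\right) - 25592 = - \frac{453076319}{76510} - 25592 = - \frac{2411120239}{76510}$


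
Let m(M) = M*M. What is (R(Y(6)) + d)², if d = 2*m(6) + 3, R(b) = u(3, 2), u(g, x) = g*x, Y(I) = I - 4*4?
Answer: 6561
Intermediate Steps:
m(M) = M²
Y(I) = -16 + I (Y(I) = I - 16 = -16 + I)
R(b) = 6 (R(b) = 3*2 = 6)
d = 75 (d = 2*6² + 3 = 2*36 + 3 = 72 + 3 = 75)
(R(Y(6)) + d)² = (6 + 75)² = 81² = 6561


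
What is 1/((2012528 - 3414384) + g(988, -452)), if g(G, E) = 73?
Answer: -1/1401783 ≈ -7.1338e-7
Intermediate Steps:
1/((2012528 - 3414384) + g(988, -452)) = 1/((2012528 - 3414384) + 73) = 1/(-1401856 + 73) = 1/(-1401783) = -1/1401783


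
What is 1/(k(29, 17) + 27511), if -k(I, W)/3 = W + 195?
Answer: 1/26875 ≈ 3.7209e-5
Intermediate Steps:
k(I, W) = -585 - 3*W (k(I, W) = -3*(W + 195) = -3*(195 + W) = -585 - 3*W)
1/(k(29, 17) + 27511) = 1/((-585 - 3*17) + 27511) = 1/((-585 - 51) + 27511) = 1/(-636 + 27511) = 1/26875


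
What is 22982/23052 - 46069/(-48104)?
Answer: 541877179/277223352 ≈ 1.9547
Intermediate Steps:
22982/23052 - 46069/(-48104) = 22982*(1/23052) - 46069*(-1/48104) = 11491/11526 + 46069/48104 = 541877179/277223352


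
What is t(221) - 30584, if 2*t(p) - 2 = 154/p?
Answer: -6758766/221 ≈ -30583.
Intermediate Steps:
t(p) = 1 + 77/p (t(p) = 1 + (154/p)/2 = 1 + 77/p)
t(221) - 30584 = (77 + 221)/221 - 30584 = (1/221)*298 - 30584 = 298/221 - 30584 = -6758766/221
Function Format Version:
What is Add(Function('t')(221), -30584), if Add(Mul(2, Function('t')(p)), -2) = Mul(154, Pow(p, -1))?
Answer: Rational(-6758766, 221) ≈ -30583.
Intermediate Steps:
Function('t')(p) = Add(1, Mul(77, Pow(p, -1))) (Function('t')(p) = Add(1, Mul(Rational(1, 2), Mul(154, Pow(p, -1)))) = Add(1, Mul(77, Pow(p, -1))))
Add(Function('t')(221), -30584) = Add(Mul(Pow(221, -1), Add(77, 221)), -30584) = Add(Mul(Rational(1, 221), 298), -30584) = Add(Rational(298, 221), -30584) = Rational(-6758766, 221)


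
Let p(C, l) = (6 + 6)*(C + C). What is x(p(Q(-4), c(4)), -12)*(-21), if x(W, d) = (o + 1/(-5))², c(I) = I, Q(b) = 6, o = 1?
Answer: -336/25 ≈ -13.440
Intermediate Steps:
p(C, l) = 24*C (p(C, l) = 12*(2*C) = 24*C)
x(W, d) = 16/25 (x(W, d) = (1 + 1/(-5))² = (1 - ⅕)² = (⅘)² = 16/25)
x(p(Q(-4), c(4)), -12)*(-21) = (16/25)*(-21) = -336/25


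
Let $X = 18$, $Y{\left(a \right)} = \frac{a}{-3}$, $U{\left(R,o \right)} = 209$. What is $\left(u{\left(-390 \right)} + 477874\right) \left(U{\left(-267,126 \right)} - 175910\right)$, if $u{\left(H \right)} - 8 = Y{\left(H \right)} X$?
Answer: $-84375485622$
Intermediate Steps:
$Y{\left(a \right)} = - \frac{a}{3}$ ($Y{\left(a \right)} = a \left(- \frac{1}{3}\right) = - \frac{a}{3}$)
$u{\left(H \right)} = 8 - 6 H$ ($u{\left(H \right)} = 8 + - \frac{H}{3} \cdot 18 = 8 - 6 H$)
$\left(u{\left(-390 \right)} + 477874\right) \left(U{\left(-267,126 \right)} - 175910\right) = \left(\left(8 - -2340\right) + 477874\right) \left(209 - 175910\right) = \left(\left(8 + 2340\right) + 477874\right) \left(-175701\right) = \left(2348 + 477874\right) \left(-175701\right) = 480222 \left(-175701\right) = -84375485622$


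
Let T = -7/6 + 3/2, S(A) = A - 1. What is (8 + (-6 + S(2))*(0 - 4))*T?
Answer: 28/3 ≈ 9.3333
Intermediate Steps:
S(A) = -1 + A
T = ⅓ (T = -7*⅙ + 3*(½) = -7/6 + 3/2 = ⅓ ≈ 0.33333)
(8 + (-6 + S(2))*(0 - 4))*T = (8 + (-6 + (-1 + 2))*(0 - 4))*(⅓) = (8 + (-6 + 1)*(-4))*(⅓) = (8 - 5*(-4))*(⅓) = (8 + 20)*(⅓) = 28*(⅓) = 28/3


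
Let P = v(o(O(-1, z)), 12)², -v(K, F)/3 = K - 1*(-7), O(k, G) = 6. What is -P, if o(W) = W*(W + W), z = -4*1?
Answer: -56169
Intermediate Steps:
z = -4
o(W) = 2*W² (o(W) = W*(2*W) = 2*W²)
v(K, F) = -21 - 3*K (v(K, F) = -3*(K - 1*(-7)) = -3*(K + 7) = -3*(7 + K) = -21 - 3*K)
P = 56169 (P = (-21 - 6*6²)² = (-21 - 6*36)² = (-21 - 3*72)² = (-21 - 216)² = (-237)² = 56169)
-P = -1*56169 = -56169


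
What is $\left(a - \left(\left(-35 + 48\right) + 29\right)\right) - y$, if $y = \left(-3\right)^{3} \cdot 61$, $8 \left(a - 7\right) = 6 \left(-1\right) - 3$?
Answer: $\frac{12887}{8} \approx 1610.9$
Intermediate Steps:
$a = \frac{47}{8}$ ($a = 7 + \frac{6 \left(-1\right) - 3}{8} = 7 + \frac{-6 - 3}{8} = 7 + \frac{1}{8} \left(-9\right) = 7 - \frac{9}{8} = \frac{47}{8} \approx 5.875$)
$y = -1647$ ($y = \left(-27\right) 61 = -1647$)
$\left(a - \left(\left(-35 + 48\right) + 29\right)\right) - y = \left(\frac{47}{8} - \left(\left(-35 + 48\right) + 29\right)\right) - -1647 = \left(\frac{47}{8} - \left(13 + 29\right)\right) + 1647 = \left(\frac{47}{8} - 42\right) + 1647 = - \frac{289}{8} + 1647 = \frac{12887}{8}$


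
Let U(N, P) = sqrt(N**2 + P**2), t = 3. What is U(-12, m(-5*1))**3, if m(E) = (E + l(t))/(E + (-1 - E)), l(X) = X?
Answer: 296*sqrt(37) ≈ 1800.5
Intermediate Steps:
m(E) = -3 - E (m(E) = (E + 3)/(E + (-1 - E)) = (3 + E)/(-1) = (3 + E)*(-1) = -3 - E)
U(-12, m(-5*1))**3 = (sqrt((-12)**2 + (-3 - (-5))**2))**3 = (sqrt(144 + (-3 - 1*(-5))**2))**3 = (sqrt(144 + (-3 + 5)**2))**3 = (sqrt(144 + 2**2))**3 = (sqrt(144 + 4))**3 = (sqrt(148))**3 = (2*sqrt(37))**3 = 296*sqrt(37)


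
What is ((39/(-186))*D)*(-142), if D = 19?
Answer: 17537/31 ≈ 565.71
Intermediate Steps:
((39/(-186))*D)*(-142) = ((39/(-186))*19)*(-142) = ((39*(-1/186))*19)*(-142) = -13/62*19*(-142) = -247/62*(-142) = 17537/31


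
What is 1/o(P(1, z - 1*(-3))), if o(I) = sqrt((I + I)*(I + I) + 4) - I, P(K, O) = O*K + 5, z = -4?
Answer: 1/13 + sqrt(17)/26 ≈ 0.23550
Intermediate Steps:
P(K, O) = 5 + K*O (P(K, O) = K*O + 5 = 5 + K*O)
o(I) = sqrt(4 + 4*I**2) - I (o(I) = sqrt((2*I)*(2*I) + 4) - I = sqrt(4*I**2 + 4) - I = sqrt(4 + 4*I**2) - I)
1/o(P(1, z - 1*(-3))) = 1/(-(5 + 1*(-4 - 1*(-3))) + 2*sqrt(1 + (5 + 1*(-4 - 1*(-3)))**2)) = 1/(-(5 + 1*(-4 + 3)) + 2*sqrt(1 + (5 + 1*(-4 + 3))**2)) = 1/(-(5 + 1*(-1)) + 2*sqrt(1 + (5 + 1*(-1))**2)) = 1/(-(5 - 1) + 2*sqrt(1 + (5 - 1)**2)) = 1/(-1*4 + 2*sqrt(1 + 4**2)) = 1/(-4 + 2*sqrt(1 + 16)) = 1/(-4 + 2*sqrt(17))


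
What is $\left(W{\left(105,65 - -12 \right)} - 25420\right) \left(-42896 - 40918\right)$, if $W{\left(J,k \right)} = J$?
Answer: $2121751410$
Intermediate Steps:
$\left(W{\left(105,65 - -12 \right)} - 25420\right) \left(-42896 - 40918\right) = \left(105 - 25420\right) \left(-42896 - 40918\right) = \left(-25315\right) \left(-83814\right) = 2121751410$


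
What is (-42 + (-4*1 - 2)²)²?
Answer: 36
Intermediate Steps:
(-42 + (-4*1 - 2)²)² = (-42 + (-4 - 2)²)² = (-42 + (-6)²)² = (-42 + 36)² = (-6)² = 36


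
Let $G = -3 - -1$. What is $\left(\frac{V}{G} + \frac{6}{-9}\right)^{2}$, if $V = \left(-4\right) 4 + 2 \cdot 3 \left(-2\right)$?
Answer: $\frac{1600}{9} \approx 177.78$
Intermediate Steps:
$G = -2$ ($G = -3 + 1 = -2$)
$V = -28$ ($V = -16 + 6 \left(-2\right) = -16 - 12 = -28$)
$\left(\frac{V}{G} + \frac{6}{-9}\right)^{2} = \left(- \frac{28}{-2} + \frac{6}{-9}\right)^{2} = \left(\left(-28\right) \left(- \frac{1}{2}\right) + 6 \left(- \frac{1}{9}\right)\right)^{2} = \left(14 - \frac{2}{3}\right)^{2} = \left(\frac{40}{3}\right)^{2} = \frac{1600}{9}$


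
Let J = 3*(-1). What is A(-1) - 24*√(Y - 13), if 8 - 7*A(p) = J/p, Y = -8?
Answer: 5/7 - 24*I*√21 ≈ 0.71429 - 109.98*I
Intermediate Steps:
J = -3
A(p) = 8/7 + 3/(7*p) (A(p) = 8/7 - (-3)/(7*p) = 8/7 + 3/(7*p))
A(-1) - 24*√(Y - 13) = (⅐)*(3 + 8*(-1))/(-1) - 24*√(-8 - 13) = (⅐)*(-1)*(3 - 8) - 24*I*√21 = (⅐)*(-1)*(-5) - 24*I*√21 = 5/7 - 24*I*√21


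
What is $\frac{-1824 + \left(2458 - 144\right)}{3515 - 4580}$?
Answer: $- \frac{98}{213} \approx -0.46009$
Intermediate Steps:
$\frac{-1824 + \left(2458 - 144\right)}{3515 - 4580} = \frac{-1824 + \left(2458 - 144\right)}{-1065} = \left(-1824 + 2314\right) \left(- \frac{1}{1065}\right) = 490 \left(- \frac{1}{1065}\right) = - \frac{98}{213}$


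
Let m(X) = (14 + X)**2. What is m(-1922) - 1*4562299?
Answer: -921835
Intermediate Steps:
m(-1922) - 1*4562299 = (14 - 1922)**2 - 1*4562299 = (-1908)**2 - 4562299 = 3640464 - 4562299 = -921835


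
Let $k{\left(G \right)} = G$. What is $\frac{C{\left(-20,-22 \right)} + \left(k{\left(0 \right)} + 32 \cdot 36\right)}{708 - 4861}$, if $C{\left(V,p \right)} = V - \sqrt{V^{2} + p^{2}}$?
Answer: $- \frac{1132}{4153} + \frac{2 \sqrt{221}}{4153} \approx -0.26541$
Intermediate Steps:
$\frac{C{\left(-20,-22 \right)} + \left(k{\left(0 \right)} + 32 \cdot 36\right)}{708 - 4861} = \frac{\left(-20 - \sqrt{\left(-20\right)^{2} + \left(-22\right)^{2}}\right) + \left(0 + 32 \cdot 36\right)}{708 - 4861} = \frac{\left(-20 - \sqrt{400 + 484}\right) + \left(0 + 1152\right)}{-4153} = \left(\left(-20 - \sqrt{884}\right) + 1152\right) \left(- \frac{1}{4153}\right) = \left(\left(-20 - 2 \sqrt{221}\right) + 1152\right) \left(- \frac{1}{4153}\right) = \left(1132 - 2 \sqrt{221}\right) \left(- \frac{1}{4153}\right) = - \frac{1132}{4153} + \frac{2 \sqrt{221}}{4153}$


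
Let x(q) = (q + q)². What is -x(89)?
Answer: -31684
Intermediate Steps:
x(q) = 4*q² (x(q) = (2*q)² = 4*q²)
-x(89) = -4*89² = -4*7921 = -1*31684 = -31684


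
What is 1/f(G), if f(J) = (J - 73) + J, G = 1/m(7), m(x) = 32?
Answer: -16/1167 ≈ -0.013710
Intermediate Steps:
G = 1/32 ≈ 0.031250
f(J) = -73 + 2*J (f(J) = (-73 + J) + J = -73 + 2*J)
1/f(G) = 1/(-73 + 2*(1/32)) = 1/(-73 + 1/16) = 1/(-1167/16) = -16/1167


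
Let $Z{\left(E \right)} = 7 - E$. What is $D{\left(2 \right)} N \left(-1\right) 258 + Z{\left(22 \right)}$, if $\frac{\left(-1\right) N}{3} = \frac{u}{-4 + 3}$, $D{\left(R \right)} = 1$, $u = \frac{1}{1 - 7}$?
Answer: $114$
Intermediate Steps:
$u = - \frac{1}{6}$ ($u = \frac{1}{-6} = - \frac{1}{6} \approx -0.16667$)
$N = - \frac{1}{2}$ ($N = - 3 \left(- \frac{1}{6 \left(-4 + 3\right)}\right) = - 3 \left(- \frac{1}{6 \left(-1\right)}\right) = - 3 \left(\left(- \frac{1}{6}\right) \left(-1\right)\right) = \left(-3\right) \frac{1}{6} = - \frac{1}{2} \approx -0.5$)
$D{\left(2 \right)} N \left(-1\right) 258 + Z{\left(22 \right)} = 1 \left(- \frac{1}{2}\right) \left(-1\right) 258 + \left(7 - 22\right) = \left(- \frac{1}{2}\right) \left(-1\right) 258 + \left(7 - 22\right) = \frac{1}{2} \cdot 258 - 15 = 129 - 15 = 114$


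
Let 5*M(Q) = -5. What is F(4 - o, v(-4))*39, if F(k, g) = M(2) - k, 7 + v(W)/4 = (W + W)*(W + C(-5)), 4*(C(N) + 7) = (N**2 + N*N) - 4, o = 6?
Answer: 39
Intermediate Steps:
C(N) = -8 + N**2/2 (C(N) = -7 + ((N**2 + N*N) - 4)/4 = -7 + ((N**2 + N**2) - 4)/4 = -7 + (2*N**2 - 4)/4 = -7 + (-4 + 2*N**2)/4 = -7 + (-1 + N**2/2) = -8 + N**2/2)
M(Q) = -1 (M(Q) = (1/5)*(-5) = -1)
v(W) = -28 + 8*W*(9/2 + W) (v(W) = -28 + 4*((W + W)*(W + (-8 + (1/2)*(-5)**2))) = -28 + 4*((2*W)*(W + (-8 + (1/2)*25))) = -28 + 4*((2*W)*(W + (-8 + 25/2))) = -28 + 4*((2*W)*(W + 9/2)) = -28 + 4*((2*W)*(9/2 + W)) = -28 + 4*(2*W*(9/2 + W)) = -28 + 8*W*(9/2 + W))
F(k, g) = -1 - k
F(4 - o, v(-4))*39 = (-1 - (4 - 1*6))*39 = (-1 - (4 - 6))*39 = (-1 - 1*(-2))*39 = (-1 + 2)*39 = 1*39 = 39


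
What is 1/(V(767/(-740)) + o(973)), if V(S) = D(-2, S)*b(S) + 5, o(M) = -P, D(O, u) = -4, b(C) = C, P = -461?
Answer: 185/86977 ≈ 0.0021270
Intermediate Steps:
o(M) = 461 (o(M) = -1*(-461) = 461)
V(S) = 5 - 4*S (V(S) = -4*S + 5 = 5 - 4*S)
1/(V(767/(-740)) + o(973)) = 1/((5 - 3068/(-740)) + 461) = 1/((5 - 3068*(-1)/740) + 461) = 1/((5 - 4*(-767/740)) + 461) = 1/((5 + 767/185) + 461) = 1/(1692/185 + 461) = 1/(86977/185) = 185/86977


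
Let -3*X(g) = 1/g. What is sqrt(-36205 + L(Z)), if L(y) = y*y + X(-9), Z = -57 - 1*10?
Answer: I*sqrt(2568993)/9 ≈ 178.09*I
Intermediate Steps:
X(g) = -1/(3*g)
Z = -67 (Z = -57 - 10 = -67)
L(y) = 1/27 + y**2 (L(y) = y*y - 1/3/(-9) = y**2 - 1/3*(-1/9) = y**2 + 1/27 = 1/27 + y**2)
sqrt(-36205 + L(Z)) = sqrt(-36205 + (1/27 + (-67)**2)) = sqrt(-36205 + (1/27 + 4489)) = sqrt(-36205 + 121204/27) = sqrt(-856331/27) = I*sqrt(2568993)/9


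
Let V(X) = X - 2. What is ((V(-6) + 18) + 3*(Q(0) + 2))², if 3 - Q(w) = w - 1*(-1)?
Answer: 484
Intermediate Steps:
V(X) = -2 + X
Q(w) = 2 - w (Q(w) = 3 - (w - 1*(-1)) = 3 - (w + 1) = 3 - (1 + w) = 3 + (-1 - w) = 2 - w)
((V(-6) + 18) + 3*(Q(0) + 2))² = (((-2 - 6) + 18) + 3*((2 - 1*0) + 2))² = ((-8 + 18) + 3*((2 + 0) + 2))² = (10 + 3*(2 + 2))² = (10 + 3*4)² = (10 + 12)² = 22² = 484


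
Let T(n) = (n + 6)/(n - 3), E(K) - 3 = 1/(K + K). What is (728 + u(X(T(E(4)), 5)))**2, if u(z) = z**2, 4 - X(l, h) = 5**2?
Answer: 1366561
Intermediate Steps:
E(K) = 3 + 1/(2*K) (E(K) = 3 + 1/(K + K) = 3 + 1/(2*K))
T(n) = (6 + n)/(-3 + n)
X(l, h) = -21 (X(l, h) = 4 - 1*5**2 = 4 - 1*25 = 4 - 25 = -21)
(728 + u(X(T(E(4)), 5)))**2 = (728 + (-21)**2)**2 = (728 + 441)**2 = 1169**2 = 1366561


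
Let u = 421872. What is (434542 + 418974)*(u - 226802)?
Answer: 166495366120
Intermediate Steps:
(434542 + 418974)*(u - 226802) = (434542 + 418974)*(421872 - 226802) = 853516*195070 = 166495366120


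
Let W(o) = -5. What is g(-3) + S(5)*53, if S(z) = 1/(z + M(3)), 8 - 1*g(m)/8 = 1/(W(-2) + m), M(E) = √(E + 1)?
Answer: 508/7 ≈ 72.571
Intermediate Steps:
M(E) = √(1 + E)
g(m) = 64 - 8/(-5 + m)
S(z) = 1/(2 + z) (S(z) = 1/(z + √(1 + 3)) = 1/(z + √4) = 1/(z + 2) = 1/(2 + z))
g(-3) + S(5)*53 = 8*(-41 + 8*(-3))/(-5 - 3) + 53/(2 + 5) = 8*(-41 - 24)/(-8) + 53/7 = 8*(-⅛)*(-65) + (⅐)*53 = 65 + 53/7 = 508/7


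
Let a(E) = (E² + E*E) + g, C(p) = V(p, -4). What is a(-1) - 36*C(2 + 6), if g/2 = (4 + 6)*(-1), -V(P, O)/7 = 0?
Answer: -18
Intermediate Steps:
V(P, O) = 0 (V(P, O) = -7*0 = 0)
g = -20 (g = 2*((4 + 6)*(-1)) = 2*(10*(-1)) = 2*(-10) = -20)
C(p) = 0
a(E) = -20 + 2*E² (a(E) = (E² + E*E) - 20 = (E² + E²) - 20 = 2*E² - 20 = -20 + 2*E²)
a(-1) - 36*C(2 + 6) = (-20 + 2*(-1)²) - 36*0 = (-20 + 2*1) + 0 = (-20 + 2) + 0 = -18 + 0 = -18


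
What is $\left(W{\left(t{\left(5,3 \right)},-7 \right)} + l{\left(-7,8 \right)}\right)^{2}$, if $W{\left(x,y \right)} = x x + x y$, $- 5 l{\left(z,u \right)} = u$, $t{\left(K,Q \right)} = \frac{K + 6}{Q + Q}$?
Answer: $\frac{3972049}{32400} \approx 122.59$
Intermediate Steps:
$t{\left(K,Q \right)} = \frac{6 + K}{2 Q}$
$l{\left(z,u \right)} = - \frac{u}{5}$
$W{\left(x,y \right)} = x^{2} + x y$
$\left(W{\left(t{\left(5,3 \right)},-7 \right)} + l{\left(-7,8 \right)}\right)^{2} = \left(\frac{6 + 5}{2 \cdot 3} \left(\frac{6 + 5}{2 \cdot 3} - 7\right) - \frac{8}{5}\right)^{2} = \left(\frac{1}{2} \cdot \frac{1}{3} \cdot 11 \left(\frac{1}{2} \cdot \frac{1}{3} \cdot 11 - 7\right) - \frac{8}{5}\right)^{2} = \left(\frac{11 \left(\frac{11}{6} - 7\right)}{6} - \frac{8}{5}\right)^{2} = \left(\frac{11}{6} \left(- \frac{31}{6}\right) - \frac{8}{5}\right)^{2} = \left(- \frac{341}{36} - \frac{8}{5}\right)^{2} = \left(- \frac{1993}{180}\right)^{2} = \frac{3972049}{32400}$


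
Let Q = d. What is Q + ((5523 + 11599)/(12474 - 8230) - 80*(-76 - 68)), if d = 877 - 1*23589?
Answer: -23740863/2122 ≈ -11188.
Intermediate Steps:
d = -22712 (d = 877 - 23589 = -22712)
Q = -22712
Q + ((5523 + 11599)/(12474 - 8230) - 80*(-76 - 68)) = -22712 + ((5523 + 11599)/(12474 - 8230) - 80*(-76 - 68)) = -22712 + (17122/4244 - 80*(-144)) = -22712 + (17122*(1/4244) - 1*(-11520)) = -22712 + (8561/2122 + 11520) = -22712 + 24454001/2122 = -23740863/2122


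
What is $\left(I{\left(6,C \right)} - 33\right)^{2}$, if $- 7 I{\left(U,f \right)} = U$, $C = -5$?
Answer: $\frac{56169}{49} \approx 1146.3$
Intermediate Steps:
$I{\left(U,f \right)} = - \frac{U}{7}$
$\left(I{\left(6,C \right)} - 33\right)^{2} = \left(\left(- \frac{1}{7}\right) 6 - 33\right)^{2} = \left(- \frac{6}{7} - 33\right)^{2} = \left(- \frac{237}{7}\right)^{2} = \frac{56169}{49}$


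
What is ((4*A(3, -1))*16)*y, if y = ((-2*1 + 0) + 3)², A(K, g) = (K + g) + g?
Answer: 64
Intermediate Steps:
A(K, g) = K + 2*g
y = 1 (y = ((-2 + 0) + 3)² = (-2 + 3)² = 1² = 1)
((4*A(3, -1))*16)*y = ((4*(3 + 2*(-1)))*16)*1 = ((4*(3 - 2))*16)*1 = ((4*1)*16)*1 = (4*16)*1 = 64*1 = 64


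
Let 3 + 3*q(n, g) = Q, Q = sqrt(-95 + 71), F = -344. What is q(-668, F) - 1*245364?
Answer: -245365 + 2*I*sqrt(6)/3 ≈ -2.4537e+5 + 1.633*I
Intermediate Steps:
Q = 2*I*sqrt(6) (Q = sqrt(-24) = 2*I*sqrt(6) ≈ 4.899*I)
q(n, g) = -1 + 2*I*sqrt(6)/3 (q(n, g) = -1 + (2*I*sqrt(6))/3 = -1 + 2*I*sqrt(6)/3)
q(-668, F) - 1*245364 = (-1 + 2*I*sqrt(6)/3) - 1*245364 = (-1 + 2*I*sqrt(6)/3) - 245364 = -245365 + 2*I*sqrt(6)/3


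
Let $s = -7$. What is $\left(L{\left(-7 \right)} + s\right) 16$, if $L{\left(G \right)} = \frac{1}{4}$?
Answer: $-108$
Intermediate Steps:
$L{\left(G \right)} = \frac{1}{4}$
$\left(L{\left(-7 \right)} + s\right) 16 = \left(\frac{1}{4} - 7\right) 16 = \left(- \frac{27}{4}\right) 16 = -108$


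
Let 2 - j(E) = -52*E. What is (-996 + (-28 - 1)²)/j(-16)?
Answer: 31/166 ≈ 0.18675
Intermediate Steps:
j(E) = 2 + 52*E (j(E) = 2 - (-52)*E = 2 + 52*E)
(-996 + (-28 - 1)²)/j(-16) = (-996 + (-28 - 1)²)/(2 + 52*(-16)) = (-996 + (-29)²)/(2 - 832) = (-996 + 841)/(-830) = -155*(-1/830) = 31/166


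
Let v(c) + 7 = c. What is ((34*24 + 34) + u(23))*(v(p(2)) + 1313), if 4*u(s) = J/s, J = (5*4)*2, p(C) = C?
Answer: 25584480/23 ≈ 1.1124e+6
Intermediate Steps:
J = 40 (J = 20*2 = 40)
v(c) = -7 + c
u(s) = 10/s (u(s) = (40/s)/4 = 10/s)
((34*24 + 34) + u(23))*(v(p(2)) + 1313) = ((34*24 + 34) + 10/23)*((-7 + 2) + 1313) = ((816 + 34) + 10*(1/23))*(-5 + 1313) = (850 + 10/23)*1308 = (19560/23)*1308 = 25584480/23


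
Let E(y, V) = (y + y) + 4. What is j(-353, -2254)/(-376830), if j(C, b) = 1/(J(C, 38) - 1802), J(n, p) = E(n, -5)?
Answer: 1/943582320 ≈ 1.0598e-9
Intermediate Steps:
E(y, V) = 4 + 2*y (E(y, V) = 2*y + 4 = 4 + 2*y)
J(n, p) = 4 + 2*n
j(C, b) = 1/(-1798 + 2*C) (j(C, b) = 1/((4 + 2*C) - 1802) = 1/(-1798 + 2*C))
j(-353, -2254)/(-376830) = (1/(2*(-899 - 353)))/(-376830) = ((½)/(-1252))*(-1/376830) = ((½)*(-1/1252))*(-1/376830) = -1/2504*(-1/376830) = 1/943582320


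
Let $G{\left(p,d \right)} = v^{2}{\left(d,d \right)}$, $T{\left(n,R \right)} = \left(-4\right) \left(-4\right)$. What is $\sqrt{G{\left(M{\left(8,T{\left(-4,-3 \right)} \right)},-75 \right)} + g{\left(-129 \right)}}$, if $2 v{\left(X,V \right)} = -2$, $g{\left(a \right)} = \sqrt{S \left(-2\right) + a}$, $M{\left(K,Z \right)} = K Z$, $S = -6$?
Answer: $\sqrt{1 + 3 i \sqrt{13}} \approx 2.4354 + 2.2207 i$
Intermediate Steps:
$T{\left(n,R \right)} = 16$
$g{\left(a \right)} = \sqrt{12 + a}$ ($g{\left(a \right)} = \sqrt{\left(-6\right) \left(-2\right) + a} = \sqrt{12 + a}$)
$v{\left(X,V \right)} = -1$ ($v{\left(X,V \right)} = \frac{1}{2} \left(-2\right) = -1$)
$G{\left(p,d \right)} = 1$ ($G{\left(p,d \right)} = \left(-1\right)^{2} = 1$)
$\sqrt{G{\left(M{\left(8,T{\left(-4,-3 \right)} \right)},-75 \right)} + g{\left(-129 \right)}} = \sqrt{1 + \sqrt{12 - 129}} = \sqrt{1 + \sqrt{-117}} = \sqrt{1 + 3 i \sqrt{13}}$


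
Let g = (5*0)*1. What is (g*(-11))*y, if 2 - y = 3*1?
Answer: 0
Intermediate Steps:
g = 0 (g = 0*1 = 0)
y = -1 (y = 2 - 3 = -1)
(g*(-11))*y = (0*(-11))*(-1) = 0*(-1) = 0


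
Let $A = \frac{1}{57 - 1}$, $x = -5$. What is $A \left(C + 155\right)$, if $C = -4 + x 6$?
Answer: $\frac{121}{56} \approx 2.1607$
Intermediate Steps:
$A = \frac{1}{56} \approx 0.017857$
$C = -34$ ($C = -4 - 30 = -34$)
$A \left(C + 155\right) = \frac{-34 + 155}{56} = \frac{1}{56} \cdot 121 = \frac{121}{56}$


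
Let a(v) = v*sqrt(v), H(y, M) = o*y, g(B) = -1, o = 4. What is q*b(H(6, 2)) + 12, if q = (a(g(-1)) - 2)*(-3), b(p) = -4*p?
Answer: -564 - 288*I ≈ -564.0 - 288.0*I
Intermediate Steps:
H(y, M) = 4*y
a(v) = v**(3/2)
q = 6 + 3*I (q = ((-1)**(3/2) - 2)*(-3) = (-I - 2)*(-3) = (-2 - I)*(-3) = 6 + 3*I ≈ 6.0 + 3.0*I)
q*b(H(6, 2)) + 12 = (6 + 3*I)*(-16*6) + 12 = (6 + 3*I)*(-4*24) + 12 = (6 + 3*I)*(-96) + 12 = (-576 - 288*I) + 12 = -564 - 288*I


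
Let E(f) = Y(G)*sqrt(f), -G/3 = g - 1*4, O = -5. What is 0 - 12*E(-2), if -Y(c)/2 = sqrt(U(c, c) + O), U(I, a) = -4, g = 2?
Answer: -72*sqrt(2) ≈ -101.82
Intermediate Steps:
G = 6 (G = -3*(2 - 1*4) = -3*(2 - 4) = -3*(-2) = 6)
Y(c) = -6*I (Y(c) = -2*sqrt(-4 - 5) = -6*I)
E(f) = -6*I*sqrt(f) (E(f) = (-6*I)*sqrt(f) = -6*I*sqrt(f))
0 - 12*E(-2) = 0 - (-72)*I*sqrt(-2) = 0 - (-72)*I*I*sqrt(2) = 0 - 72*sqrt(2) = -72*sqrt(2)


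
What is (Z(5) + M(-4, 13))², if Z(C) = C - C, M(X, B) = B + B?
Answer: 676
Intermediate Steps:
M(X, B) = 2*B
Z(C) = 0
(Z(5) + M(-4, 13))² = (0 + 2*13)² = (0 + 26)² = 26² = 676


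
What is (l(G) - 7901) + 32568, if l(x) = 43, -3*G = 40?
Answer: 24710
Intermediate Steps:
G = -40/3 (G = -⅓*40 = -40/3 ≈ -13.333)
(l(G) - 7901) + 32568 = (43 - 7901) + 32568 = -7858 + 32568 = 24710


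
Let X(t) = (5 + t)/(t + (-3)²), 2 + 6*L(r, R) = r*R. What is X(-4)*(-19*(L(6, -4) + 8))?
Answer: -209/15 ≈ -13.933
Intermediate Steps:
L(r, R) = -⅓ + R*r/6 (L(r, R) = -⅓ + (r*R)/6 = -⅓ + (R*r)/6 = -⅓ + R*r/6)
X(t) = (5 + t)/(9 + t) (X(t) = (5 + t)/(t + 9) = (5 + t)/(9 + t))
X(-4)*(-19*(L(6, -4) + 8)) = ((5 - 4)/(9 - 4))*(-19*((-⅓ + (⅙)*(-4)*6) + 8)) = (1/5)*(-19*((-⅓ - 4) + 8)) = ((⅕)*1)*(-19*(-13/3 + 8)) = (-19*11/3)/5 = (⅕)*(-209/3) = -209/15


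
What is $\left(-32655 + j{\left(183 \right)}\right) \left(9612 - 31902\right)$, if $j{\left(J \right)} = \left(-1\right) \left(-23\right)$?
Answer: $727367280$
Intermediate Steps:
$j{\left(J \right)} = 23$
$\left(-32655 + j{\left(183 \right)}\right) \left(9612 - 31902\right) = \left(-32655 + 23\right) \left(9612 - 31902\right) = \left(-32632\right) \left(-22290\right) = 727367280$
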